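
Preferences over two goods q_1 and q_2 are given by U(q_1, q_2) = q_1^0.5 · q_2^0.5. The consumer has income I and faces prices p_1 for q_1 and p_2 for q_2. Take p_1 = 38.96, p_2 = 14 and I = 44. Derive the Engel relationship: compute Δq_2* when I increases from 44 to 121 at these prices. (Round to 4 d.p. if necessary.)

Δq_2* = 2.75

The MRS is q_2/q_1. Set MRS = p_1/p_2.
Rearranging, p_2·q_2 = p_1·q_1. Substituting into the budget gives p_1·q_1·(1 + 1) = I.
Demand: q_1*(p_1,p_2,I) = 0.5·I/p_1 and q_2* = 0.5·I/p_2.
At p_1=38.96, p_2=14, I=44: q_2* = 0.5·44/14 = 1.5714.
At I' = 121: q_2* = 4.3214. Change: 4.3214 − 1.5714 = 2.75.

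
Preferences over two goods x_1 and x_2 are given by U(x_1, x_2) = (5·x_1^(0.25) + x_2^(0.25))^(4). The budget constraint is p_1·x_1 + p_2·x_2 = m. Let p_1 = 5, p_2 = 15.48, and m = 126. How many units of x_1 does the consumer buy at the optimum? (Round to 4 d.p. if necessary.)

MRS = MU_x_1/MU_x_2 = 5·(x_2/x_1)^(0.75). Set equal to p_1/p_2.
Solve for the ratio: x_2/x_1 = [(1/5)·p_1/p_2]^(4/3).
With the ratio pinned down, the budget gives x_1* = m/(p_1 + p_2·(x_2/x_1)) and x_2* = (x_2/x_1)·x_1*.
Numerically x_2/x_1 = 0.02592, so x_1* = 126/(5 + 15.48·0.02592) = 23.328.

x_1* = 23.328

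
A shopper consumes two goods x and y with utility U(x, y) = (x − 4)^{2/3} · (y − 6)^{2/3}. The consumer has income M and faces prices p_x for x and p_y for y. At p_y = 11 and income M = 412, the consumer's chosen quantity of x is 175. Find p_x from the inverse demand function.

This is Cobb-Douglas in (x−4, y−6): tangency gives 2/3·p_y·(y−6) = 2/3·p_x·(x−4).
After buying the subsistence bundle (4, 6), a share 0.5 of the remaining income goes to x: x* = 4 + 0.5·(M − 4p_x − 6p_y)/p_x.
Set x* = 175 in the demand function and solve for p_x: p_x = 1.

p_x = 1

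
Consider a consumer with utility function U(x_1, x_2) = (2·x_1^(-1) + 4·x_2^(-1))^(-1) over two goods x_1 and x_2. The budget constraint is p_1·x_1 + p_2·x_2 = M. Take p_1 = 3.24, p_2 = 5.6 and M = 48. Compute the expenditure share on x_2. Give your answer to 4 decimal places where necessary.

From the CES first-order condition, (1/2)·(x_2/x_1)^(2) = p_1/p_2.
Hence x_2/x_1 = (2·p_1/p_2)^(1/(2)), i.e. raised to the 0.5 power.
Substitute x_2 = (x_2/x_1)·x_1 into the budget: x_1* = M/(p_1 + p_2·(x_2/x_1)).
Numerically x_2/x_1 = 1.075706, so x_1* = 48/(3.24 + 5.6·1.075706) = 5.1814 and x_2* = 1.075706·5.1814 = 5.5736.
Expenditure on x_2: 5.6·5.5736 = 31.2123; share = 0.6503.

share on x_2 = 0.6503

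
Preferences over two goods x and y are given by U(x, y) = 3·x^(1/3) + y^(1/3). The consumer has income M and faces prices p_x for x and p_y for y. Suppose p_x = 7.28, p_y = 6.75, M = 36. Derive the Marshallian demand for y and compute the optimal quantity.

y* = 0.8884

MRS = MU_x/MU_y = 3·(y/x)^(2/3). Set equal to p_x/p_y.
Solve for the ratio: y/x = [(1/3)·p_x/p_y]^(1.5).
Substitute y = (y/x)·x into the budget: x* = M/(p_x + p_y·(y/x)).
Numerically y/x = 0.215556, so x* = 36/(7.28 + 6.75·0.215556) = 4.1214 and y* = 0.215556·4.1214 = 0.8884.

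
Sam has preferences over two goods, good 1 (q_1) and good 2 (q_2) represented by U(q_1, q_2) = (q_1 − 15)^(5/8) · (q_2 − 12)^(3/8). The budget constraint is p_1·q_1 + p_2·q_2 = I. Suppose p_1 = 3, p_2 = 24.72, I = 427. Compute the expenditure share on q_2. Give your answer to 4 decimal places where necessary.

Let q_1' = q_1−15, q_2' = q_2−12. MRS = (5/3)·q_2'/q_1' = p_1/p_2.
After buying the subsistence bundle (15, 12), a share 0.625 of the remaining income goes to q_1: q_1* = 15 + 0.625·(I − 15p_1 − 12p_2)/p_1.
Discretionary income = 427 − 15·3 − 12·24.72 = 85.36; q_1* = 15 + 0.625·85.36/3 = 32.7833; q_2* = 12 + 0.375·85.36/24.72 = 13.2949.
Expenditure on q_2: 24.72·13.2949 = 328.65; share = 0.7697.

share on q_2 = 0.7697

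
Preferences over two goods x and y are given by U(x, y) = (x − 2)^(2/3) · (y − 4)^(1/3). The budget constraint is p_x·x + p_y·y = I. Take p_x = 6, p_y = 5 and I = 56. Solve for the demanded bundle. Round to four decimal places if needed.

x* = 4.6667, y* = 5.6

MRS = 2·(y−4)/(x−2). Tangency with p_x/p_y gives y−4 = (1/2)·(p_x/p_y)·(x−2).
Substituting into the budget: x* = 2 + 2/3·(I − 2·p_x − 4·p_y)/p_x, and y* = 4 + 1/3·(…)/p_y.
Discretionary income = 56 − 2·6 − 4·5 = 24; x* = 2 + 2/3·24/6 = 4.6667; y* = 4 + 1/3·24/5 = 5.6.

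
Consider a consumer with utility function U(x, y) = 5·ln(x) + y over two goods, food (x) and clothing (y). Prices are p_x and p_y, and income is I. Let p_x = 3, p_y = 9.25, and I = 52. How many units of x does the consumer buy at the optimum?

x* = 15.4167

MU_x = 5/x, MU_y = 1. Tangency: 5/x = p_x/p_y.
So x*(p_x,p_y) = 5·p_y/p_x, independent of income; and y* = (I − 5·p_y)/p_y.
At the given prices: x* = 5·9.25/3 = 15.4167.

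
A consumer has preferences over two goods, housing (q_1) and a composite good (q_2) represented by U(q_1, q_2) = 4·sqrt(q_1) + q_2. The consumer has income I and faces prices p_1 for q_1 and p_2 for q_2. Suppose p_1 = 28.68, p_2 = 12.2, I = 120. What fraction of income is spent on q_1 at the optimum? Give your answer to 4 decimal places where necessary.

share on q_1 = 0.173

Set MRS = p_1/p_2: 2·q_1^(−1/2) = p_1/p_2.
Solve: √q_1 = 2·p_2/p_1, so q_1*(p_1,p_2) = (2·p_2/p_1)², and q_2* = (I − p_1·q_1*)/p_2.
Plugging in: q_1* = (2·12.2/28.68)² = 0.7238, q_2* = 8.1345.
Expenditure on q_1: 28.68·0.7238 = 20.7587; share = 0.173.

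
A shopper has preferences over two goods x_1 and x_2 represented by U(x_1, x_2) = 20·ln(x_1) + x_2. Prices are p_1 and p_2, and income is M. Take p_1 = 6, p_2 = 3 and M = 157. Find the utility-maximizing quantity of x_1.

Set MRS = p_1/p_2: (20/x_1)/1 = p_1/p_2.
So x_1*(p_1,p_2) = 20·p_2/p_1, independent of income; and x_2* = (M − 20·p_2)/p_2.
At the given prices: x_1* = 20·3/6 = 10.

x_1* = 10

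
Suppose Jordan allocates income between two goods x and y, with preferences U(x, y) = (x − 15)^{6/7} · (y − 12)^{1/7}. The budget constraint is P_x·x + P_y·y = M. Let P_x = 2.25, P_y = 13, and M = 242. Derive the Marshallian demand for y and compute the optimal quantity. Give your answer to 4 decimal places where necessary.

y* = 12.5742

After buying the subsistence bundle (15, 12), a share 6/7 of the remaining income goes to x: x* = 15 + 6/7·(M − 15P_x − 12P_y)/P_x.
Discretionary income = 242 − 15·2.25 − 12·13 = 52.25; y* = 12 + 1/7·52.25/13 = 12.5742.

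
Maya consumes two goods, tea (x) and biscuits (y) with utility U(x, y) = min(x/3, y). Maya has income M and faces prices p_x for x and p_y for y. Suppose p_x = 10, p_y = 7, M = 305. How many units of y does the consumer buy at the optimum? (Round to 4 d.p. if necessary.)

y* = 8.2432

With perfect complements, no substitution: consume in ratio x:y = 3:1.
Budget: p_x·x + p_y·(1/3)·x = M, so (3·p_x + p_y)·x = 3·M.
Demand: x*(p_x,p_y,M) = 3·M/(3·p_x + p_y), y* = M/(3·p_x + p_y).
Here 3·10 + 7 = 37, giving y* = 8.2432.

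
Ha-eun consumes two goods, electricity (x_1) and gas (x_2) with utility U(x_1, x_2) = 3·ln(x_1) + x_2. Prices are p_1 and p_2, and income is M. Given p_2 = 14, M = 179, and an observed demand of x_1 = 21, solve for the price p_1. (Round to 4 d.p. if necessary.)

MU_x_1 = 3/x_1, MU_x_2 = 1. Tangency: 3/x_1 = p_1/p_2.
So x_1*(p_1,p_2) = 3·p_2/p_1, independent of income; and x_2* = (M − 3·p_2)/p_2.
Set x_1* = 21 in the demand function and solve for p_1: p_1 = 2.

p_1 = 2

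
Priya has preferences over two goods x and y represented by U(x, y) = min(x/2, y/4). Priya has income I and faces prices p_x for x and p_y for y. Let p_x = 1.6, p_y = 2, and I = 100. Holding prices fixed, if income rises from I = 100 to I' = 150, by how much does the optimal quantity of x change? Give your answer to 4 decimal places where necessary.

Demand: x*(p_x,p_y,I) = 2·I/(2·p_x + 4·p_y), y* = 4·I/(2·p_x + 4·p_y).
Here 2·1.6 + 4·2 = 11.2, giving x* = 17.8571.
At I' = 150: x* = 26.7857. Change: 26.7857 − 17.8571 = 8.9286.

Δx* = 8.9286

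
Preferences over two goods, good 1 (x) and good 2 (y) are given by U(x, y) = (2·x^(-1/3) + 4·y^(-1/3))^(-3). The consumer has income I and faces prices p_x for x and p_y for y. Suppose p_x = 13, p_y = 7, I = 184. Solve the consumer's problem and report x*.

Substitute y = (y/x)·x into the budget: x* = I/(p_x + p_y·(y/x)).
Numerically y/x = 2.675509, so x* = 184/(13 + 7·2.675509) = 5.7992.

x* = 5.7992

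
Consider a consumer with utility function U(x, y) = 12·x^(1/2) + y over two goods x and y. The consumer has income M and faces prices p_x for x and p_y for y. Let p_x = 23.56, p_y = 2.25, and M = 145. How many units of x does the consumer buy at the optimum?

MU_x = 6/√x, MU_y = 1. Tangency: 6/√x = p_x/p_y.
Solve: √x = 6·p_y/p_x, so x*(p_x,p_y) = (6·p_y/p_x)², and y* = (M − p_x·x*)/p_y.
Plugging in: x* = (6·2.25/23.56)² = 0.3283.

x* = 0.3283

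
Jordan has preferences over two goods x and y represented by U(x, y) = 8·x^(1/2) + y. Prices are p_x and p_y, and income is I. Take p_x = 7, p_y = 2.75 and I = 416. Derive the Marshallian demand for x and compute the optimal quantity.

x* = 2.4694

Utility is quasi-linear in y; the FOC for x is 4/√x = p_x/p_y.
Thus x* = (4·p_y/p_x)² — independent of I — with the rest of income spent on y.
Plugging in: x* = (4·2.75/7)² = 2.4694.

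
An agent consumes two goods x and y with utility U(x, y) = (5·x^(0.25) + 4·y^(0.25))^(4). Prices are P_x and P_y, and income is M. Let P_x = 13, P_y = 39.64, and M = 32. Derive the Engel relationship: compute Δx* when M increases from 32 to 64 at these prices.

Δx* = 1.6278

From the CES first-order condition, (5/4)·(y/x)^(0.75) = P_x/P_y.
Hence y/x = ((4/5)·P_x/P_y)^(1/(0.75)), i.e. raised to the 4/3 power.
With the ratio pinned down, the budget gives x* = M/(P_x + P_y·(y/x)) and y* = (y/x)·x*.
Numerically y/x = 0.167958, so x* = 32/(13 + 39.64·0.167958) = 1.6278.
At M' = 64: x* = 3.2557. Change: 3.2557 − 1.6278 = 1.6278.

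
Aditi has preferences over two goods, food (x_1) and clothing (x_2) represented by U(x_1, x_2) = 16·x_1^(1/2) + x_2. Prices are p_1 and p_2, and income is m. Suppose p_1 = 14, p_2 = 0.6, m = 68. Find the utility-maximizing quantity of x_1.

Solve: √x_1 = 8·p_2/p_1, so x_1*(p_1,p_2) = (8·p_2/p_1)², and x_2* = (m − p_1·x_1*)/p_2.
Plugging in: x_1* = (8·0.6/14)² = 0.1176.

x_1* = 0.1176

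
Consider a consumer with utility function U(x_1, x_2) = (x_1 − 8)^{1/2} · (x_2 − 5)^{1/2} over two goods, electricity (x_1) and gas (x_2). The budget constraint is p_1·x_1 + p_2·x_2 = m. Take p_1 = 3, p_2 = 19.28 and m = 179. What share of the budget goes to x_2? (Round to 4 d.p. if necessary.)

share on x_2 = 0.7022

MRS = (x_2−5)/(x_1−8). Tangency with p_1/p_2 gives x_2−5 = (p_1/p_2)·(x_1−8).
Substituting into the budget: x_1* = 8 + 0.5·(m − 8·p_1 − 5·p_2)/p_1, and x_2* = 5 + 0.5·(…)/p_2.
Discretionary income = 179 − 8·3 − 5·19.28 = 58.6; x_1* = 8 + 0.5·58.6/3 = 17.7667; x_2* = 5 + 0.5·58.6/19.28 = 6.5197.
Expenditure on x_2: 19.28·6.5197 = 125.7; share = 0.7022.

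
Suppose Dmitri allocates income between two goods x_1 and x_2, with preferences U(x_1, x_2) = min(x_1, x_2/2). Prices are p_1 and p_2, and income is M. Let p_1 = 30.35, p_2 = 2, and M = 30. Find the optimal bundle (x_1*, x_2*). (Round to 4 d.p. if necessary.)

x_1* = 0.8734, x_2* = 1.7467

Here 30.35 + 2·2 = 34.35, giving x_1* = 0.8734 and x_2* = 1.7467.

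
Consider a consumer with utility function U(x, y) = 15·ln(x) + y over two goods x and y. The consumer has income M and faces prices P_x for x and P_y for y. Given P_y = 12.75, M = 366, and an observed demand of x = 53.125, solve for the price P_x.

Set MRS = P_x/P_y: (15/x)/1 = P_x/P_y.
So x*(P_x,P_y) = 15·P_y/P_x, independent of income; and y* = (M − 15·P_y)/P_y.
Set x* = 53.125 in the demand function and solve for P_x: P_x = 3.6.

P_x = 3.6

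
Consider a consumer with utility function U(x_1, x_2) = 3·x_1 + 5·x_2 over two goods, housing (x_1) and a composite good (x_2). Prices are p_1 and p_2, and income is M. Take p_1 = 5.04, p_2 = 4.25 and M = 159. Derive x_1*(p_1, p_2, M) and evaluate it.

x_1* = 0

Perfect substitutes: compare marginal utility per dollar. 3/p_1 vs 5/p_2 → 0.5952 vs 1.1765.
x_2 gives more utility per dollar, so spend all income on x_2: x_2* = M/p_2, x_1* = 0.
Numerically: x_1* = 0, x_2* = 37.4118.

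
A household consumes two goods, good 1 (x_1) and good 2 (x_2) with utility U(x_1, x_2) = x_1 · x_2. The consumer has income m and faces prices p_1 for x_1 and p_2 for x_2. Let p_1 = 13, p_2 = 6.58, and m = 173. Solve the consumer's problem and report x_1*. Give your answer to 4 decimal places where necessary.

x_1* = 6.6538

Tangency: MRS = x_2/x_1 = p_1/p_2.
Rearranging, p_2·x_2 = p_1·x_1. Substituting into the budget gives p_1·x_1·(1 + 1) = m.
Demand: x_1*(p_1,p_2,m) = 0.5·m/p_1 and x_2* = 0.5·m/p_2.
At p_1=13, p_2=6.58, m=173: x_1* = 0.5·173/13 = 6.6538.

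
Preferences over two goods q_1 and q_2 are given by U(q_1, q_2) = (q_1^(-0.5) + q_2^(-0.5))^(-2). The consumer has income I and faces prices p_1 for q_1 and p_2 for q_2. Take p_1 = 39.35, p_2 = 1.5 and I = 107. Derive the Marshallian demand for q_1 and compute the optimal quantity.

MU_q_1 ∝ q_1^(-1.5), MU_q_2 ∝ q_2^(-1.5), so MRS = (q_2/q_1)^(1.5) = p_1/p_2.
Solve for the ratio: q_2/q_1 = [p_1/p_2]^(2/3).
With the ratio pinned down, the budget gives q_1* = I/(p_1 + p_2·(q_2/q_1)) and q_2* = (q_2/q_1)·q_1*.
Numerically q_2/q_1 = 8.828813, so q_1* = 107/(39.35 + 1.5·8.828813) = 2.0345.

q_1* = 2.0345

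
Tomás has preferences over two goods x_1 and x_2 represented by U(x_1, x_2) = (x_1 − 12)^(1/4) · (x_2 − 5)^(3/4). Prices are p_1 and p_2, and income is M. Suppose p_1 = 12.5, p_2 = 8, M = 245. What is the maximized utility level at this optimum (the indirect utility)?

MRS = (1/3)·(x_2−5)/(x_1−12). Tangency with p_1/p_2 gives x_2−5 = 3·(p_1/p_2)·(x_1−12).
After buying the subsistence bundle (12, 5), a share 0.25 of the remaining income goes to x_1: x_1* = 12 + 0.25·(M − 12p_1 − 5p_2)/p_1.
Discretionary income = 245 − 12·12.5 − 5·8 = 55; x_1* = 12 + 0.25·55/12.5 = 13.1; x_2* = 5 + 0.75·55/8 = 10.1562.
Utility at the optimum: U(13.1, 10.1562) = 3.5043.

V = 3.5043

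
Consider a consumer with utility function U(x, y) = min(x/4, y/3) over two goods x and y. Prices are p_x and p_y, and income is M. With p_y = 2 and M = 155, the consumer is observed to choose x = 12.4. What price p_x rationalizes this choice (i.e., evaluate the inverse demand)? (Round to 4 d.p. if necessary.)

With perfect complements, no substitution: consume in ratio x:y = 4:3.
Budget: p_x·x + p_y·(3/4)·x = M, so (4·p_x + 3·p_y)·x = 4·M.
Demand: x*(p_x,p_y,M) = 4·M/(4·p_x + 3·p_y), y* = 3·M/(4·p_x + 3·p_y).
Set x* = 12.4 in the demand function and solve for p_x: p_x = 11.

p_x = 11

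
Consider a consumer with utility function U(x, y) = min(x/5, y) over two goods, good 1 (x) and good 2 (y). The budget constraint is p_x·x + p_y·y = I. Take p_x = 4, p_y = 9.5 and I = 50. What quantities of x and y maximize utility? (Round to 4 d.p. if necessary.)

x* = 8.4746, y* = 1.6949

With perfect complements, no substitution: consume in ratio x:y = 5:1.
Budget: p_x·x + p_y·(1/5)·x = I, so (5·p_x + p_y)·x = 5·I.
Demand: x*(p_x,p_y,I) = 5·I/(5·p_x + p_y), y* = I/(5·p_x + p_y).
Here 5·4 + 9.5 = 29.5, giving x* = 8.4746 and y* = 1.6949.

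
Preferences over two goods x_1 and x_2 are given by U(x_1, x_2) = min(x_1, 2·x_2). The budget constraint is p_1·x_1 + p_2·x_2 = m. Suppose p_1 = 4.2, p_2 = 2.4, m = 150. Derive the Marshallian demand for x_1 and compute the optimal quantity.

x_1* = 27.7778

Leontief preferences: the optimum is at the kink where x_1/2 = x_2/1, i.e. x_2 = (1/2)·x_1.
Budget: p_1·x_1 + p_2·(1/2)·x_1 = m, so (2·p_1 + p_2)·x_1 = 2·m.
Demand: x_1*(p_1,p_2,m) = 2·m/(2·p_1 + p_2), x_2* = m/(2·p_1 + p_2).
Here 2·4.2 + 2.4 = 10.8, giving x_1* = 27.7778.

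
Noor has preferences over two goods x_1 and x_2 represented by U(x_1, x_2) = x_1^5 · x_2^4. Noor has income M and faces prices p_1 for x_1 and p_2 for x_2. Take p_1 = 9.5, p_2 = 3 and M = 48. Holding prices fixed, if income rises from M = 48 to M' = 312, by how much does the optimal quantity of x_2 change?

MU_x_1/MU_x_2 = (5·x_2)/(4·x_1); tangency sets this equal to p_1/p_2.
Rearranging, p_2·x_2 = (4/5)·p_1·x_1. Substituting into the budget gives p_1·x_1·(1 + (4/5)) = M.
Demand: x_1*(p_1,p_2,M) = 5/9·M/p_1 and x_2* = 4/9·M/p_2.
At p_1=9.5, p_2=3, M=48: x_2* = 4/9·48/3 = 7.1111.
At M' = 312: x_2* = 46.2222. Change: 46.2222 − 7.1111 = 39.1111.

Δx_2* = 39.1111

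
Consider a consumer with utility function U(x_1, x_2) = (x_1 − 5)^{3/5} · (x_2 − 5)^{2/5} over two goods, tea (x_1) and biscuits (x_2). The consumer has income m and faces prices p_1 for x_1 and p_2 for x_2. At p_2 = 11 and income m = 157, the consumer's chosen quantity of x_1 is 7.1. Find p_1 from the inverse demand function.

p_1 = 12

This is Cobb-Douglas in (x_1−5, x_2−5): tangency gives 0.6·p_2·(x_2−5) = 0.4·p_1·(x_1−5).
Substituting into the budget: x_1* = 5 + 0.6·(m − 5·p_1 − 5·p_2)/p_1, and x_2* = 5 + 0.4·(…)/p_2.
Set x_1* = 7.1 in the demand function and solve for p_1: p_1 = 12.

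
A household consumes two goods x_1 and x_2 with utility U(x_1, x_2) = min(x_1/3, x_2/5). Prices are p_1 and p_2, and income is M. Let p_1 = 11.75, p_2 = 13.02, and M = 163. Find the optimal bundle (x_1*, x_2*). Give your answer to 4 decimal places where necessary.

x_1* = 4.8729, x_2* = 8.1216

Leontief preferences: the optimum is at the kink where x_1/3 = x_2/5, i.e. x_2 = (5/3)·x_1.
Budget: p_1·x_1 + p_2·(5/3)·x_1 = M, so (3·p_1 + 5·p_2)·x_1 = 3·M.
Demand: x_1*(p_1,p_2,M) = 3·M/(3·p_1 + 5·p_2), x_2* = 5·M/(3·p_1 + 5·p_2).
Here 3·11.75 + 5·13.02 = 100.35, giving x_1* = 4.8729 and x_2* = 8.1216.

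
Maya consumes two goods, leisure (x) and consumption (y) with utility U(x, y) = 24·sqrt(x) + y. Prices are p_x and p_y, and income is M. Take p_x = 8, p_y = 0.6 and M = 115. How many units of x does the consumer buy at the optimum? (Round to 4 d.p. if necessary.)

Set MRS = p_x/p_y: 12·x^(−1/2) = p_x/p_y.
Thus x* = (12·p_y/p_x)² — independent of M — with the rest of income spent on y.
Plugging in: x* = (12·0.6/8)² = 0.81.

x* = 0.81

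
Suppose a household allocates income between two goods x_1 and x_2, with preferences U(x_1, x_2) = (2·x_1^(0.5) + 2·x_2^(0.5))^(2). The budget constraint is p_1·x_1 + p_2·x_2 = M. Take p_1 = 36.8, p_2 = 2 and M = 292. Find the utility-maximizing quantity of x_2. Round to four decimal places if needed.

x_2* = 138.4742

Numerically x_2/x_1 = 338.56, so x_1* = 292/(36.8 + 2·338.56) = 0.409 and x_2* = 338.56·0.409 = 138.4742.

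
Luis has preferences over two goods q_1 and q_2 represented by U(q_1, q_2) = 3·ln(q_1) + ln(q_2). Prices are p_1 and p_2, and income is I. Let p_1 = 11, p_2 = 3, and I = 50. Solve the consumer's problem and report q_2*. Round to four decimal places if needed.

The MRS is 3·q_2/q_1. Set MRS = p_1/p_2.
So 3·p_2·q_2 = p_1·q_1; combined with the budget, a share 0.75 of income goes to q_1.
Demand: q_1*(p_1,p_2,I) = 0.75·I/p_1 and q_2* = 0.25·I/p_2.
At p_1=11, p_2=3, I=50: q_2* = 0.25·50/3 = 4.1667.

q_2* = 4.1667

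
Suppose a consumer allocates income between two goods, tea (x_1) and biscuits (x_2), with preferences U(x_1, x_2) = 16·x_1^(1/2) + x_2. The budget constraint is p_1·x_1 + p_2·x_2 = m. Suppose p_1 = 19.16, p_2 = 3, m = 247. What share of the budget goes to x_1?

MU_x_1 = 8/√x_1, MU_x_2 = 1. Tangency: 8/√x_1 = p_1/p_2.
Thus x_1* = (8·p_2/p_1)² — independent of m — with the rest of income spent on x_2.
Plugging in: x_1* = (8·3/19.16)² = 1.569, x_2* = 72.3125.
Expenditure on x_1: 19.16·1.569 = 30.0626; share = 0.1217.

share on x_1 = 0.1217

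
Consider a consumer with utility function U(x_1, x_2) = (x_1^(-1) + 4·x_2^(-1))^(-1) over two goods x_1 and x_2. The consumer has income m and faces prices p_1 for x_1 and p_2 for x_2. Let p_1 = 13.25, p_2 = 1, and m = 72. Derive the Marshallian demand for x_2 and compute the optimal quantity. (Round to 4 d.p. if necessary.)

MU_x_1 ∝ x_1^(-2), MU_x_2 ∝ 4·x_2^(-2), so MRS = (1/4)·(x_2/x_1)^(2) = p_1/p_2.
Solve for the ratio: x_2/x_1 = [4·p_1/p_2]^(0.5).
Substitute x_2 = (x_2/x_1)·x_1 into the budget: x_1* = m/(p_1 + p_2·(x_2/x_1)).
Numerically x_2/x_1 = 7.28011, so x_1* = 72/(13.25 + 1·7.28011) = 3.507 and x_2* = 7.28011·3.507 = 25.5317.

x_2* = 25.5317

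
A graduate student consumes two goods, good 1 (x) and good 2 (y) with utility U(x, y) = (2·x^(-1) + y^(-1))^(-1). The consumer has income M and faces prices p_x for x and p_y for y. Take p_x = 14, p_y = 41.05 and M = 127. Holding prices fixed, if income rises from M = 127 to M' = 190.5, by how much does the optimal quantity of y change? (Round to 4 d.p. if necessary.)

Substitute y = (y/x)·x into the budget: x* = M/(p_x + p_y·(y/x)).
Numerically y/x = 0.412945, so x* = 127/(14 + 41.05·0.412945) = 4.1032 and y* = 0.412945·4.1032 = 1.6944.
At M' = 190.5: y* = 2.5416. Change: 2.5416 − 1.6944 = 0.8472.

Δy* = 0.8472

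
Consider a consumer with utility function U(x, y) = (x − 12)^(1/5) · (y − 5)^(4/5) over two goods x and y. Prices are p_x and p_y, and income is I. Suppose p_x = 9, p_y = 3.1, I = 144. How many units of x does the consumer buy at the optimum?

MRS = (1/4)·(y−5)/(x−12). Tangency with p_x/p_y gives y−5 = 4·(p_x/p_y)·(x−12).
After buying the subsistence bundle (12, 5), a share 0.2 of the remaining income goes to x: x* = 12 + 0.2·(I − 12p_x − 5p_y)/p_x.
Discretionary income = 144 − 12·9 − 5·3.1 = 20.5; x* = 12 + 0.2·20.5/9 = 12.4556.

x* = 12.4556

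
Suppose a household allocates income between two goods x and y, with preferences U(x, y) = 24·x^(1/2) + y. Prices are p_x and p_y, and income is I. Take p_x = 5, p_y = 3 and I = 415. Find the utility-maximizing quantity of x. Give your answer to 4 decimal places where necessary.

Utility is quasi-linear in y; the FOC for x is 12/√x = p_x/p_y.
Thus x* = (12·p_y/p_x)² — independent of I — with the rest of income spent on y.
Plugging in: x* = (12·3/5)² = 51.84.

x* = 51.84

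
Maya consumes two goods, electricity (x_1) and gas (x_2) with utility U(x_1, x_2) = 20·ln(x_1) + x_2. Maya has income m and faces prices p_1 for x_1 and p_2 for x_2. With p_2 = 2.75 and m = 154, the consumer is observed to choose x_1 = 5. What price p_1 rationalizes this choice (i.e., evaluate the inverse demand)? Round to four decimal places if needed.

p_1 = 11

Set MRS = p_1/p_2: (20/x_1)/1 = p_1/p_2.
So x_1*(p_1,p_2) = 20·p_2/p_1, independent of income; and x_2* = (m − 20·p_2)/p_2.
Set x_1* = 5 in the demand function and solve for p_1: p_1 = 11.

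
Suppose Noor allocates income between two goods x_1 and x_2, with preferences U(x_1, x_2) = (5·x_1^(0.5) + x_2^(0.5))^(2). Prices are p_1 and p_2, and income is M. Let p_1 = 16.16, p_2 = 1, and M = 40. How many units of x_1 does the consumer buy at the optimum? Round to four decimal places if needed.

x_1* = 1.5034

From the CES first-order condition, 5·(x_2/x_1)^(0.5) = p_1/p_2.
Solve for the ratio: x_2/x_1 = [(1/5)·p_1/p_2]^(2).
Substitute x_2 = (x_2/x_1)·x_1 into the budget: x_1* = M/(p_1 + p_2·(x_2/x_1)).
Numerically x_2/x_1 = 10.445824, so x_1* = 40/(16.16 + 1·10.445824) = 1.5034.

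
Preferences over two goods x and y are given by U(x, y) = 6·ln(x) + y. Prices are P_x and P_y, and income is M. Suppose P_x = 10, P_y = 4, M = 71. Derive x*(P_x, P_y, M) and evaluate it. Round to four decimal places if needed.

Set MRS = P_x/P_y: (6/x)/1 = P_x/P_y.
So x*(P_x,P_y) = 6·P_y/P_x, independent of income; and y* = (M − 6·P_y)/P_y.
At the given prices: x* = 6·4/10 = 2.4.

x* = 2.4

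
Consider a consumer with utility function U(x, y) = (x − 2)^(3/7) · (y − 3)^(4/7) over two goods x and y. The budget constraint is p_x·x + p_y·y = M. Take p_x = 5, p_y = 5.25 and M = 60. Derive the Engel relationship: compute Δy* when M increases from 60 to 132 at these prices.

Δy* = 7.8367

Discretionary income = 60 − 2·5 − 3·5.25 = 34.25; y* = 3 + 4/7·34.25/5.25 = 6.7279.
At M' = 132: y* = 14.5646. Change: 14.5646 − 6.7279 = 7.8367.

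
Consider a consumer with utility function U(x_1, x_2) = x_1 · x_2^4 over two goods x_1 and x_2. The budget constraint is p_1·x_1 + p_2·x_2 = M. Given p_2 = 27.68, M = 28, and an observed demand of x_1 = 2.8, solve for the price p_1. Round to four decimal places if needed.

The MRS is (1/4)·x_2/x_1. Set MRS = p_1/p_2.
So p_2·x_2 = 4·p_1·x_1; combined with the budget, a share 0.2 of income goes to x_1.
Demand: x_1*(p_1,p_2,M) = 0.2·M/p_1 and x_2* = 0.8·M/p_2.
Set x_1* = 2.8 in the demand function and solve for p_1: p_1 = 2.

p_1 = 2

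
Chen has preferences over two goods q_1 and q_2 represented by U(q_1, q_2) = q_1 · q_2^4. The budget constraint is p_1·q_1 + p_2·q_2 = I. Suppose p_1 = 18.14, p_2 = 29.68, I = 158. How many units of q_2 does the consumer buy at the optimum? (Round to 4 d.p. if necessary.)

MU_q_1/MU_q_2 = (q_2)/(4·q_1); tangency sets this equal to p_1/p_2.
Rearranging, p_2·q_2 = 4·p_1·q_1. Substituting into the budget gives p_1·q_1·(1 + 4) = I.
Demand: q_1*(p_1,p_2,I) = 0.2·I/p_1 and q_2* = 0.8·I/p_2.
At p_1=18.14, p_2=29.68, I=158: q_2* = 0.8·158/29.68 = 4.2588.

q_2* = 4.2588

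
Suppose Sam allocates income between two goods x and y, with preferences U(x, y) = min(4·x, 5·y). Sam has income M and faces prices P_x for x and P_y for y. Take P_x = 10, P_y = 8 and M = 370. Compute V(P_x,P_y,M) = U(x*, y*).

V = 90.2439

With perfect complements, no substitution: consume in ratio x:y = 5:4.
Budget: P_x·x + P_y·(4/5)·x = M, so (5·P_x + 4·P_y)·x = 5·M.
Demand: x*(P_x,P_y,M) = 5·M/(5·P_x + 4·P_y), y* = 4·M/(5·P_x + 4·P_y).
Here 5·10 + 4·8 = 82, giving x* = 22.561 and y* = 18.0488.
Utility at the optimum: U(22.561, 18.0488) = 90.2439.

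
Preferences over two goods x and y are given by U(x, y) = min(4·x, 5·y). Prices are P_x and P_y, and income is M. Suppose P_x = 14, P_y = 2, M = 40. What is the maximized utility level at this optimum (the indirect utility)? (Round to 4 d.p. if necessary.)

V = 10.2564

Leontief preferences: the optimum is at the kink where x/5 = y/4, i.e. y = (4/5)·x.
Budget: P_x·x + P_y·(4/5)·x = M, so (5·P_x + 4·P_y)·x = 5·M.
Demand: x*(P_x,P_y,M) = 5·M/(5·P_x + 4·P_y), y* = 4·M/(5·P_x + 4·P_y).
Here 5·14 + 4·2 = 78, giving x* = 2.5641 and y* = 2.0513.
Utility at the optimum: U(2.5641, 2.0513) = 10.2564.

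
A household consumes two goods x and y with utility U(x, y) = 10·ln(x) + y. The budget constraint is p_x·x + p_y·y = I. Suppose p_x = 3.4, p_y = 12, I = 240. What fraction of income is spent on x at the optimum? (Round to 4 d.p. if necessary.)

Set MRS = p_x/p_y: (10/x)/1 = p_x/p_y.
So x*(p_x,p_y) = 10·p_y/p_x, independent of income; and y* = (I − 10·p_y)/p_y.
At the given prices: x* = 10·12/3.4 = 35.2941, and y* = 10.
Expenditure on x: 3.4·35.2941 = 120; share = 0.5.

share on x = 0.5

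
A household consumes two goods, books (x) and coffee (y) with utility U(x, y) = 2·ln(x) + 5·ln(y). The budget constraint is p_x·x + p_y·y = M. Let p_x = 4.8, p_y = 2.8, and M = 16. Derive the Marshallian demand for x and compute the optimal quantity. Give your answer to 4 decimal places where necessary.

Tangency: MRS = (2/5)·y/x = p_x/p_y.
Rearranging, p_y·y = (5/2)·p_x·x. Substituting into the budget gives p_x·x·(1 + (5/2)) = M.
Demand: x*(p_x,p_y,M) = 2/7·M/p_x and y* = 5/7·M/p_y.
At p_x=4.8, p_y=2.8, M=16: x* = 2/7·16/4.8 = 0.9524.

x* = 0.9524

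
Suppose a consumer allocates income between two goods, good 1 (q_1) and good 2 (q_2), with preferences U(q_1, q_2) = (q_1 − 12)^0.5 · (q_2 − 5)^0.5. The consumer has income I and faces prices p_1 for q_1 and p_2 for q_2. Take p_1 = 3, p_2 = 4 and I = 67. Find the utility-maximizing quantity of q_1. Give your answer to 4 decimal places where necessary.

q_1* = 13.8333

Substituting into the budget: q_1* = 12 + 0.5·(I − 12·p_1 − 5·p_2)/p_1, and q_2* = 5 + 0.5·(…)/p_2.
Discretionary income = 67 − 12·3 − 5·4 = 11; q_1* = 12 + 0.5·11/3 = 13.8333.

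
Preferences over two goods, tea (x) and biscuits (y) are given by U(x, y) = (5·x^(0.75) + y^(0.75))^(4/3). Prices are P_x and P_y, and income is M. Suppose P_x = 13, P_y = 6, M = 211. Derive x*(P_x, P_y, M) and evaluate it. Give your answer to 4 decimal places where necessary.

x* = 15.9709

MRS = MU_x/MU_y = 5·(y/x)^(0.25). Set equal to P_x/P_y.
Hence y/x = ((1/5)·P_x/P_y)^(1/(0.25)), i.e. raised to the 4 power.
Substitute y = (y/x)·x into the budget: x* = M/(P_x + P_y·(y/x)).
Numerically y/x = 0.03526, so x* = 211/(13 + 6·0.03526) = 15.9709.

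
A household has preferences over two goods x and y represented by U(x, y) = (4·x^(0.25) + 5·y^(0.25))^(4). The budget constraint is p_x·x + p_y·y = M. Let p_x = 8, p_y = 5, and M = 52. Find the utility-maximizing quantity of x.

x* = 2.5244

Numerically y/x = 2.519842, so x* = 52/(8 + 5·2.519842) = 2.5244.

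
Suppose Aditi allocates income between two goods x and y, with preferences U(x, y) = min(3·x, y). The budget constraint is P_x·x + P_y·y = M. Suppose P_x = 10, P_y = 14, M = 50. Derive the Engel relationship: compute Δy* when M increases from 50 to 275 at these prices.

Leontief preferences: the optimum is at the kink where x/1 = y/3, i.e. y = 3·x.
Budget: P_x·x + P_y·3·x = M, so (P_x + 3·P_y)·x = M.
Demand: x*(P_x,P_y,M) = M/(P_x + 3·P_y), y* = 3·M/(P_x + 3·P_y).
Here 10 + 3·14 = 52, giving y* = 2.8846.
At M' = 275: y* = 15.8654. Change: 15.8654 − 2.8846 = 12.9808.

Δy* = 12.9808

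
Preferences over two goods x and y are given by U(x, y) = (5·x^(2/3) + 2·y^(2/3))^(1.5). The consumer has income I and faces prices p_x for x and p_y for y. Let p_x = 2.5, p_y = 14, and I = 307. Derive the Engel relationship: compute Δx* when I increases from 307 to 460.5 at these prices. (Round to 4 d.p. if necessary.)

MU_x ∝ 5·x^(-1/3), MU_y ∝ 2·y^(-1/3), so MRS = (5/2)·(y/x)^(1/3) = p_x/p_y.
Solve for the ratio: y/x = [(2/5)·p_x/p_y]^(3).
With the ratio pinned down, the budget gives x* = I/(p_x + p_y·(y/x)) and y* = (y/x)·x*.
Numerically y/x = 0.000364, so x* = 307/(2.5 + 14·0.000364) = 122.5499.
At I' = 460.5: x* = 183.8248. Change: 183.8248 − 122.5499 = 61.2749.

Δx* = 61.2749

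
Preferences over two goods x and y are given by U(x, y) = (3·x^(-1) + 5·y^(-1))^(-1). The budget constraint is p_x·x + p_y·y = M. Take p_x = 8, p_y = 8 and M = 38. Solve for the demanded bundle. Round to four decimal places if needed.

MU_x ∝ 3·x^(-2), MU_y ∝ 5·y^(-2), so MRS = (3/5)·(y/x)^(2) = p_x/p_y.
Hence y/x = ((5/3)·p_x/p_y)^(1/(2)), i.e. raised to the 0.5 power.
Substitute y = (y/x)·x into the budget: x* = M/(p_x + p_y·(y/x)).
Numerically y/x = 1.290994, so x* = 38/(8 + 8·1.290994) = 2.0733 and y* = 1.290994·2.0733 = 2.6767.

x* = 2.0733, y* = 2.6767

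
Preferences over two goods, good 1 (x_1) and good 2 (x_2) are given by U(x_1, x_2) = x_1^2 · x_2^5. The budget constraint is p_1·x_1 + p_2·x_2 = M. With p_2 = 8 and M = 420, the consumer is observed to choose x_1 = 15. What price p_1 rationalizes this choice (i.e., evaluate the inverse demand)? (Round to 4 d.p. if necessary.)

p_1 = 8

MU_x_1/MU_x_2 = (2·x_2)/(5·x_1); tangency sets this equal to p_1/p_2.
Rearranging, p_2·x_2 = (5/2)·p_1·x_1. Substituting into the budget gives p_1·x_1·(1 + (5/2)) = M.
Demand: x_1*(p_1,p_2,M) = 2/7·M/p_1 and x_2* = 5/7·M/p_2.
Set x_1* = 15 in the demand function and solve for p_1: p_1 = 8.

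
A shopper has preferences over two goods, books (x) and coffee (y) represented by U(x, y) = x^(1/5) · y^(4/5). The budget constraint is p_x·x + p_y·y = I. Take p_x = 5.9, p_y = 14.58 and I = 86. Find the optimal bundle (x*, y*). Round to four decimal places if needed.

Tangency: MRS = (1/4)·y/x = p_x/p_y.
Rearranging, p_y·y = 4·p_x·x. Substituting into the budget gives p_x·x·(1 + 4) = I.
Demand: x*(p_x,p_y,I) = 0.2·I/p_x and y* = 0.8·I/p_y.
At p_x=5.9, p_y=14.58, I=86: x* = 0.2·86/5.9 = 2.9153, y* = 4.7188.

x* = 2.9153, y* = 4.7188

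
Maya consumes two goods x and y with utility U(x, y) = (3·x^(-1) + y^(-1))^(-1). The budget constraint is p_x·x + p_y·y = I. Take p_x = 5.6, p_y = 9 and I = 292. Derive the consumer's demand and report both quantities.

MRS = MU_x/MU_y = 3·(y/x)^(2). Set equal to p_x/p_y.
Hence y/x = ((1/3)·p_x/p_y)^(1/(2)), i.e. raised to the 0.5 power.
With the ratio pinned down, the budget gives x* = I/(p_x + p_y·(y/x)) and y* = (y/x)·x*.
Numerically y/x = 0.45542, so x* = 292/(5.6 + 9·0.45542) = 30.1069 and y* = 0.45542·30.1069 = 13.7113.

x* = 30.1069, y* = 13.7113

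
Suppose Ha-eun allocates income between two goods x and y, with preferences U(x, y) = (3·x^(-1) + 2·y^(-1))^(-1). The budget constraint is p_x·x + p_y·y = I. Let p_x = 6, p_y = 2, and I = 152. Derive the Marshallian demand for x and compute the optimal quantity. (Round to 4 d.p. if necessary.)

MU_x ∝ 3·x^(-2), MU_y ∝ 2·y^(-2), so MRS = (3/2)·(y/x)^(2) = p_x/p_y.
Hence y/x = ((2/3)·p_x/p_y)^(1/(2)), i.e. raised to the 0.5 power.
With the ratio pinned down, the budget gives x* = I/(p_x + p_y·(y/x)) and y* = (y/x)·x*.
Numerically y/x = 1.414214, so x* = 152/(6 + 2·1.414214) = 17.2171.

x* = 17.2171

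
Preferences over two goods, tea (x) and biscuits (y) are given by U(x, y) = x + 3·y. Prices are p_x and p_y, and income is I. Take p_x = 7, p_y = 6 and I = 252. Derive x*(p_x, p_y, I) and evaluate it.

Linear utility — the consumer picks whichever good has higher MU/price: 1/7 = 0.1429 vs 3/6 = 0.5.
y gives more utility per dollar, so spend all income on y: y* = I/p_y, x* = 0.
Numerically: x* = 0, y* = 42.

x* = 0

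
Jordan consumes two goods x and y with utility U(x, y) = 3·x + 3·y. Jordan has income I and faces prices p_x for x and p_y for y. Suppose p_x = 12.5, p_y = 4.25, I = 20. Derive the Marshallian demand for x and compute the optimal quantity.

x* = 0

y gives more utility per dollar, so spend all income on y: y* = I/p_y, x* = 0.
Numerically: x* = 0, y* = 4.7059.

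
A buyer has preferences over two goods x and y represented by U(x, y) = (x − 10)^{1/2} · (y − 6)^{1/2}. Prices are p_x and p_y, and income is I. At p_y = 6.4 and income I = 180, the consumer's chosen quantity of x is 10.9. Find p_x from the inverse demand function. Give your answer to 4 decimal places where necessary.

This is Cobb-Douglas in (x−10, y−6): tangency gives 0.5·p_y·(y−6) = 0.5·p_x·(x−10).
After buying the subsistence bundle (10, 6), a share 0.5 of the remaining income goes to x: x* = 10 + 0.5·(I − 10p_x − 6p_y)/p_x.
Set x* = 10.9 in the demand function and solve for p_x: p_x = 12.

p_x = 12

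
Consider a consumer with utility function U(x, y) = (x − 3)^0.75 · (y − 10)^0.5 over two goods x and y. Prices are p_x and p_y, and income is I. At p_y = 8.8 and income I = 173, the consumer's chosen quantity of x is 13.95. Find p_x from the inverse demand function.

This is Cobb-Douglas in (x−3, y−10): tangency gives 0.75·p_y·(y−10) = 0.5·p_x·(x−3).
After buying the subsistence bundle (3, 10), a share 0.6 of the remaining income goes to x: x* = 3 + 0.6·(I − 3p_x − 10p_y)/p_x.
Set x* = 13.95 in the demand function and solve for p_x: p_x = 4.

p_x = 4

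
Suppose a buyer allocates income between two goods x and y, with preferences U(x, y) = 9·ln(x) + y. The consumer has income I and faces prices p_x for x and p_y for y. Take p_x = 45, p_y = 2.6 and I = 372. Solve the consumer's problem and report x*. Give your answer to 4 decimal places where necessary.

x* = 0.52

MU_x = 9/x, MU_y = 1. Tangency: 9/x = p_x/p_y.
So x*(p_x,p_y) = 9·p_y/p_x, independent of income; and y* = (I − 9·p_y)/p_y.
At the given prices: x* = 9·2.6/45 = 0.52.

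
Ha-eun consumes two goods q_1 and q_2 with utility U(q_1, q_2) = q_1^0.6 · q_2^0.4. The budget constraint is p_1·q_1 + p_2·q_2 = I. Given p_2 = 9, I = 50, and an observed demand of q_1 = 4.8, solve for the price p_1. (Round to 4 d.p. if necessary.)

p_1 = 6.25

The MRS is (3/2)·q_2/q_1. Set MRS = p_1/p_2.
Rearranging, p_2·q_2 = (2/3)·p_1·q_1. Substituting into the budget gives p_1·q_1·(1 + (2/3)) = I.
Demand: q_1*(p_1,p_2,I) = 0.6·I/p_1 and q_2* = 0.4·I/p_2.
Set q_1* = 4.8 in the demand function and solve for p_1: p_1 = 6.25.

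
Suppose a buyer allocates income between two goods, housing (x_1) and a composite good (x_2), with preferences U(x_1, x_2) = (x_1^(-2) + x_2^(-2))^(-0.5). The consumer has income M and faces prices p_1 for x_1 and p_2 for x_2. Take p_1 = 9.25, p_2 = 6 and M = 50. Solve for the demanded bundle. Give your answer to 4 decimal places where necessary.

Substitute x_2 = (x_2/x_1)·x_1 into the budget: x_1* = M/(p_1 + p_2·(x_2/x_1)).
Numerically x_2/x_1 = 1.155217, so x_1* = 50/(9.25 + 6·1.155217) = 3.09 and x_2* = 1.155217·3.09 = 3.5696.

x_1* = 3.09, x_2* = 3.5696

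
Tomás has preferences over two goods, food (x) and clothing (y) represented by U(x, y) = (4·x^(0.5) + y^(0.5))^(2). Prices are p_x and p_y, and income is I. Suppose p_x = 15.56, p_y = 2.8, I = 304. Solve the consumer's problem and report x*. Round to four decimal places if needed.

From the CES first-order condition, 4·(y/x)^(0.5) = p_x/p_y.
Hence y/x = ((1/4)·p_x/p_y)^(1/(0.5)), i.e. raised to the 2 power.
With the ratio pinned down, the budget gives x* = I/(p_x + p_y·(y/x)) and y* = (y/x)·x*.
Numerically y/x = 1.930115, so x* = 304/(15.56 + 2.8·1.930115) = 14.5008.

x* = 14.5008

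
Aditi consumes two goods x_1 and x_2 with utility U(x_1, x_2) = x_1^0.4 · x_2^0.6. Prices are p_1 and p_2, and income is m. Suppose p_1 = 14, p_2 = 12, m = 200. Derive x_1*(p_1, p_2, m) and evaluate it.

x_1* = 5.7143

At p_1=14, p_2=12, m=200: x_1* = 0.4·200/14 = 5.7143.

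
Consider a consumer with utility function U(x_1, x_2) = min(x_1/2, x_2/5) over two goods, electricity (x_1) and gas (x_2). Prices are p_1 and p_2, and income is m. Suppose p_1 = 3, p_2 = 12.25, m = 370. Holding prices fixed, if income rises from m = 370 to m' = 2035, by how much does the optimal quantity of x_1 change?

Demand: x_1*(p_1,p_2,m) = 2·m/(2·p_1 + 5·p_2), x_2* = 5·m/(2·p_1 + 5·p_2).
Here 2·3 + 5·12.25 = 67.25, giving x_1* = 11.0037.
At m' = 2035: x_1* = 60.5204. Change: 60.5204 − 11.0037 = 49.5167.

Δx_1* = 49.5167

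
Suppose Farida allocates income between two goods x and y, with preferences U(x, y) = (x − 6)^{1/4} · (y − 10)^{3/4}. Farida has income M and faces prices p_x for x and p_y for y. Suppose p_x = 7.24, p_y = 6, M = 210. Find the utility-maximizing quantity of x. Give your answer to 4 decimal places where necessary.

x* = 9.6796

After buying the subsistence bundle (6, 10), a share 0.25 of the remaining income goes to x: x* = 6 + 0.25·(M − 6p_x − 10p_y)/p_x.
Discretionary income = 210 − 6·7.24 − 10·6 = 106.56; x* = 6 + 0.25·106.56/7.24 = 9.6796.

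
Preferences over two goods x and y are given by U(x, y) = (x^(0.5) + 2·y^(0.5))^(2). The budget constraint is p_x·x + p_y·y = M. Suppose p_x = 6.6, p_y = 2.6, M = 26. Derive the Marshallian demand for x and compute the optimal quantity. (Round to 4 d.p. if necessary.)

x* = 0.3532

MU_x ∝ x^(-0.5), MU_y ∝ 2·y^(-0.5), so MRS = (1/2)·(y/x)^(0.5) = p_x/p_y.
Solve for the ratio: y/x = [2·p_x/p_y]^(2).
With the ratio pinned down, the budget gives x* = M/(p_x + p_y·(y/x)) and y* = (y/x)·x*.
Numerically y/x = 25.775148, so x* = 26/(6.6 + 2.6·25.775148) = 0.3532.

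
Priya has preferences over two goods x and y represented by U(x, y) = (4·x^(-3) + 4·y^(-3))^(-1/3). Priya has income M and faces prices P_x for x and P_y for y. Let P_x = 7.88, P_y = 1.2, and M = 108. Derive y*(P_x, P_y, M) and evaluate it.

With the ratio pinned down, the budget gives x* = M/(P_x + P_y·(y/x)) and y* = (y/x)·x*.
Numerically y/x = 1.600797, so x* = 108/(7.88 + 1.2·1.600797) = 11.0193 and y* = 1.600797·11.0193 = 17.6397.

y* = 17.6397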